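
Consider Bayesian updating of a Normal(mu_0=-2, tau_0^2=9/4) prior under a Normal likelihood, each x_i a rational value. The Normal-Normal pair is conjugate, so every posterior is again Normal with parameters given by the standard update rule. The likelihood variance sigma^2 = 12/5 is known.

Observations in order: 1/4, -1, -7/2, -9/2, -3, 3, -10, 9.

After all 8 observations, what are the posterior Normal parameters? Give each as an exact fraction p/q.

obs 1: x=1/4 → posterior Normal(-113/124, 36/31)
obs 2: x=-1 → posterior Normal(-173/184, 18/23)
obs 3: x=-7/2 → posterior Normal(-383/244, 36/61)
obs 4: x=-9/2 → posterior Normal(-653/304, 9/19)
obs 5: x=-3 → posterior Normal(-119/52, 36/91)
obs 6: x=3 → posterior Normal(-653/424, 18/53)
obs 7: x=-10 → posterior Normal(-1253/484, 36/121)
obs 8: x=9 → posterior Normal(-713/544, 9/34)

mu_0=-713/544, tau_0^2=9/34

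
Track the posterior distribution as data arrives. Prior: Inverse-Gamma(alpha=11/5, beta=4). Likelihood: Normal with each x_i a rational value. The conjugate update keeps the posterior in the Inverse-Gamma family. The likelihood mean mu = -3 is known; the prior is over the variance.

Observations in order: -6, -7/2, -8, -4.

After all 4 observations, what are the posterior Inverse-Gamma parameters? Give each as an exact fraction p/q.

alpha=21/5, beta=173/8

obs 1: x=-6 → posterior Inverse-Gamma(27/10, 17/2)
obs 2: x=-7/2 → posterior Inverse-Gamma(16/5, 69/8)
obs 3: x=-8 → posterior Inverse-Gamma(37/10, 169/8)
obs 4: x=-4 → posterior Inverse-Gamma(21/5, 173/8)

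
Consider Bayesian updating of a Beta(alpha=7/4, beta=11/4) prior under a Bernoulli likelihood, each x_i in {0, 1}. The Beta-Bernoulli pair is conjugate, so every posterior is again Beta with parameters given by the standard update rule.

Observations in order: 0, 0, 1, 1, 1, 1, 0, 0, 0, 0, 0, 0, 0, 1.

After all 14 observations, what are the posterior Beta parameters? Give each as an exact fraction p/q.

obs 1: x=0 → posterior Beta(7/4, 15/4)
obs 2: x=0 → posterior Beta(7/4, 19/4)
obs 3: x=1 → posterior Beta(11/4, 19/4)
obs 4: x=1 → posterior Beta(15/4, 19/4)
obs 5: x=1 → posterior Beta(19/4, 19/4)
obs 6: x=1 → posterior Beta(23/4, 19/4)
obs 7: x=0 → posterior Beta(23/4, 23/4)
obs 8: x=0 → posterior Beta(23/4, 27/4)
obs 9: x=0 → posterior Beta(23/4, 31/4)
obs 10: x=0 → posterior Beta(23/4, 35/4)
obs 11: x=0 → posterior Beta(23/4, 39/4)
obs 12: x=0 → posterior Beta(23/4, 43/4)
obs 13: x=0 → posterior Beta(23/4, 47/4)
obs 14: x=1 → posterior Beta(27/4, 47/4)

alpha=27/4, beta=47/4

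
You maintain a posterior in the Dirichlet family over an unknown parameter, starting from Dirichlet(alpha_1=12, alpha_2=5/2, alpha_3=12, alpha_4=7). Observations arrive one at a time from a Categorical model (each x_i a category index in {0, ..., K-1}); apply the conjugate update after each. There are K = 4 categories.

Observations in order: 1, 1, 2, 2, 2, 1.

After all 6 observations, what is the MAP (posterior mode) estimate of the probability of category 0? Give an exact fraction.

22/71

obs 1: x=1 → posterior Dirichlet(12, 7/2, 12, 7)
obs 2: x=1 → posterior Dirichlet(12, 9/2, 12, 7)
obs 3: x=2 → posterior Dirichlet(12, 9/2, 13, 7)
obs 4: x=2 → posterior Dirichlet(12, 9/2, 14, 7)
obs 5: x=2 → posterior Dirichlet(12, 9/2, 15, 7)
obs 6: x=1 → posterior Dirichlet(12, 11/2, 15, 7)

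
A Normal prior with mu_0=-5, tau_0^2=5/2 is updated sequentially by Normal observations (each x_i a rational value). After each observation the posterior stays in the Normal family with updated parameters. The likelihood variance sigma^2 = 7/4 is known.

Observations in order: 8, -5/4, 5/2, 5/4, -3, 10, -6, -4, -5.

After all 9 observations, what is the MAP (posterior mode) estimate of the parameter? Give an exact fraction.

obs 1: x=8 → posterior Normal(45/17, 35/34)
obs 2: x=-5/4 → posterior Normal(65/54, 35/54)
obs 3: x=5/2 → posterior Normal(115/74, 35/74)
obs 4: x=5/4 → posterior Normal(70/47, 35/94)
obs 5: x=-3 → posterior Normal(40/57, 35/114)
obs 6: x=10 → posterior Normal(140/67, 35/134)
obs 7: x=-6 → posterior Normal(80/77, 5/22)
obs 8: x=-4 → posterior Normal(40/87, 35/174)
obs 9: x=-5 → posterior Normal(-10/97, 35/194)

-10/97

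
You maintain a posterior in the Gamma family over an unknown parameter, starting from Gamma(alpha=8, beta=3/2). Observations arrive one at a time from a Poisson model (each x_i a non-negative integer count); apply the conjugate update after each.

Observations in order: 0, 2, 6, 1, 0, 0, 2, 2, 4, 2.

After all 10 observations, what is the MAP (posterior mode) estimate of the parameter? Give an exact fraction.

obs 1: x=0 → posterior Gamma(8, 5/2)
obs 2: x=2 → posterior Gamma(10, 7/2)
obs 3: x=6 → posterior Gamma(16, 9/2)
obs 4: x=1 → posterior Gamma(17, 11/2)
obs 5: x=0 → posterior Gamma(17, 13/2)
obs 6: x=0 → posterior Gamma(17, 15/2)
obs 7: x=2 → posterior Gamma(19, 17/2)
obs 8: x=2 → posterior Gamma(21, 19/2)
obs 9: x=4 → posterior Gamma(25, 21/2)
obs 10: x=2 → posterior Gamma(27, 23/2)

52/23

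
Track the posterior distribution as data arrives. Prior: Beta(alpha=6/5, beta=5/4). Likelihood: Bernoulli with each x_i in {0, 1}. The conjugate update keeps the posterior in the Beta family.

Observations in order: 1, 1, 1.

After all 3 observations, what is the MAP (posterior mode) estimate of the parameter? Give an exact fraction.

64/69

obs 1: x=1 → posterior Beta(11/5, 5/4)
obs 2: x=1 → posterior Beta(16/5, 5/4)
obs 3: x=1 → posterior Beta(21/5, 5/4)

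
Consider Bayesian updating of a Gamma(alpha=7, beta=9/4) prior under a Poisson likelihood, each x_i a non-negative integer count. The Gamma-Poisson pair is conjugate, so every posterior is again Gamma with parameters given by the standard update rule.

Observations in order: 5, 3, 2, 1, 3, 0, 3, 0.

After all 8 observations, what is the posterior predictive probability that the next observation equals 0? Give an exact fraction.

obs 1: x=5 → posterior Gamma(12, 13/4)
obs 2: x=3 → posterior Gamma(15, 17/4)
obs 3: x=2 → posterior Gamma(17, 21/4)
obs 4: x=1 → posterior Gamma(18, 25/4)
obs 5: x=3 → posterior Gamma(21, 29/4)
obs 6: x=0 → posterior Gamma(21, 33/4)
obs 7: x=3 → posterior Gamma(24, 37/4)
obs 8: x=0 → posterior Gamma(24, 41/4)

509111094534718962173411120845918138561/4754450504593402735195219516754150390625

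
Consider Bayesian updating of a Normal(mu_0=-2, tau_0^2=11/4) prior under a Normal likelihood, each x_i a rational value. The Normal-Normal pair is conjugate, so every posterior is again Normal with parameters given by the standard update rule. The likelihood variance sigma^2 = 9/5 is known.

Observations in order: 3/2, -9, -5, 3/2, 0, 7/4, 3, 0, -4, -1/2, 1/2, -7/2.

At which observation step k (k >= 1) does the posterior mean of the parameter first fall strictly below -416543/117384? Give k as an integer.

k = 3

obs 1: x=3/2 → posterior Normal(3/26, 99/91)
obs 2: x=-9 → posterior Normal(-969/292, 99/146)
obs 3: x=-5 → posterior Normal(-1519/402, 33/67)
obs 4: x=3/2 → posterior Normal(-677/256, 99/256)
obs 5: x=0 → posterior Normal(-677/311, 99/311)
obs 6: x=7/4 → posterior Normal(-2323/1464, 33/122)
obs 7: x=3 → posterior Normal(-1663/1684, 99/421)
obs 8: x=0 → posterior Normal(-1663/1904, 99/476)
obs 9: x=-4 → posterior Normal(-2543/2124, 11/59)
obs 10: x=-1/2 → posterior Normal(-2653/2344, 99/586)
obs 11: x=1/2 → posterior Normal(-2543/2564, 99/641)
obs 12: x=-7/2 → posterior Normal(-3313/2784, 33/232)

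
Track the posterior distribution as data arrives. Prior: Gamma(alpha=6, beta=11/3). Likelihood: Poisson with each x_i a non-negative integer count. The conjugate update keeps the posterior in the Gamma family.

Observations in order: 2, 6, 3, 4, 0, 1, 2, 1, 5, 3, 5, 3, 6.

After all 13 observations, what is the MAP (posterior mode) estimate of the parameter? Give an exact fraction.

69/25

obs 1: x=2 → posterior Gamma(8, 14/3)
obs 2: x=6 → posterior Gamma(14, 17/3)
obs 3: x=3 → posterior Gamma(17, 20/3)
obs 4: x=4 → posterior Gamma(21, 23/3)
obs 5: x=0 → posterior Gamma(21, 26/3)
obs 6: x=1 → posterior Gamma(22, 29/3)
obs 7: x=2 → posterior Gamma(24, 32/3)
obs 8: x=1 → posterior Gamma(25, 35/3)
obs 9: x=5 → posterior Gamma(30, 38/3)
obs 10: x=3 → posterior Gamma(33, 41/3)
obs 11: x=5 → posterior Gamma(38, 44/3)
obs 12: x=3 → posterior Gamma(41, 47/3)
obs 13: x=6 → posterior Gamma(47, 50/3)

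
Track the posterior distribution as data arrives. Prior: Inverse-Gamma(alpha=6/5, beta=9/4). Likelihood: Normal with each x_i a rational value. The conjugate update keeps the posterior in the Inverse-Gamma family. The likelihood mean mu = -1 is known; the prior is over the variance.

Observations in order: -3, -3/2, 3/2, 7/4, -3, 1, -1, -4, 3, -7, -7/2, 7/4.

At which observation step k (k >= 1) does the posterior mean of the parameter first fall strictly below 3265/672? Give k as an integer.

obs 1: x=-3 → posterior Inverse-Gamma(17/10, 17/4)
obs 2: x=-3/2 → posterior Inverse-Gamma(11/5, 35/8)
obs 3: x=3/2 → posterior Inverse-Gamma(27/10, 15/2)
obs 4: x=7/4 → posterior Inverse-Gamma(16/5, 361/32)
obs 5: x=-3 → posterior Inverse-Gamma(37/10, 425/32)
obs 6: x=1 → posterior Inverse-Gamma(21/5, 489/32)
obs 7: x=-1 → posterior Inverse-Gamma(47/10, 489/32)
obs 8: x=-4 → posterior Inverse-Gamma(26/5, 633/32)
obs 9: x=3 → posterior Inverse-Gamma(57/10, 889/32)
obs 10: x=-7 → posterior Inverse-Gamma(31/5, 1465/32)
obs 11: x=-7/2 → posterior Inverse-Gamma(67/10, 1565/32)
obs 12: x=7/4 → posterior Inverse-Gamma(36/5, 843/16)

k = 2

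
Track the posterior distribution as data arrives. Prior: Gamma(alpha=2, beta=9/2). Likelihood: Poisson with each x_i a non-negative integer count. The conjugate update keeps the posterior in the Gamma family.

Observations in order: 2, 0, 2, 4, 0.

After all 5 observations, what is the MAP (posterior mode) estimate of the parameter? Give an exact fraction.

18/19

obs 1: x=2 → posterior Gamma(4, 11/2)
obs 2: x=0 → posterior Gamma(4, 13/2)
obs 3: x=2 → posterior Gamma(6, 15/2)
obs 4: x=4 → posterior Gamma(10, 17/2)
obs 5: x=0 → posterior Gamma(10, 19/2)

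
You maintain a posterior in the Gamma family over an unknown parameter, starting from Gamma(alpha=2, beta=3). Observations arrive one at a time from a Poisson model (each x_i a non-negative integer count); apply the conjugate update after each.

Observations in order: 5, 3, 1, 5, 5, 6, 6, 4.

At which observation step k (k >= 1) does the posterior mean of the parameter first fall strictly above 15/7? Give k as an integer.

obs 1: x=5 → posterior Gamma(7, 4)
obs 2: x=3 → posterior Gamma(10, 5)
obs 3: x=1 → posterior Gamma(11, 6)
obs 4: x=5 → posterior Gamma(16, 7)
obs 5: x=5 → posterior Gamma(21, 8)
obs 6: x=6 → posterior Gamma(27, 9)
obs 7: x=6 → posterior Gamma(33, 10)
obs 8: x=4 → posterior Gamma(37, 11)

k = 4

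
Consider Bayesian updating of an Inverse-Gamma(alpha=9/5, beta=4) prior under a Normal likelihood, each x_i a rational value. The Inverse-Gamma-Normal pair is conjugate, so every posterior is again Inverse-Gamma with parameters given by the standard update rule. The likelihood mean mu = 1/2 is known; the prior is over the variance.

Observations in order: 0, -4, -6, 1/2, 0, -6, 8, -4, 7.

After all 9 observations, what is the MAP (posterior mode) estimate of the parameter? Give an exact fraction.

obs 1: x=0 → posterior Inverse-Gamma(23/10, 33/8)
obs 2: x=-4 → posterior Inverse-Gamma(14/5, 57/4)
obs 3: x=-6 → posterior Inverse-Gamma(33/10, 283/8)
obs 4: x=1/2 → posterior Inverse-Gamma(19/5, 283/8)
obs 5: x=0 → posterior Inverse-Gamma(43/10, 71/2)
obs 6: x=-6 → posterior Inverse-Gamma(24/5, 453/8)
obs 7: x=8 → posterior Inverse-Gamma(53/10, 339/4)
obs 8: x=-4 → posterior Inverse-Gamma(29/5, 759/8)
obs 9: x=7 → posterior Inverse-Gamma(63/10, 116)

1160/73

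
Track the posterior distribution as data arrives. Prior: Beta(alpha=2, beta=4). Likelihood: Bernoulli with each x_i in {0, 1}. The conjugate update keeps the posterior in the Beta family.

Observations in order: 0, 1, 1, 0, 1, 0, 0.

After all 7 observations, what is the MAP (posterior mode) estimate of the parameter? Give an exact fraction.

4/11

obs 1: x=0 → posterior Beta(2, 5)
obs 2: x=1 → posterior Beta(3, 5)
obs 3: x=1 → posterior Beta(4, 5)
obs 4: x=0 → posterior Beta(4, 6)
obs 5: x=1 → posterior Beta(5, 6)
obs 6: x=0 → posterior Beta(5, 7)
obs 7: x=0 → posterior Beta(5, 8)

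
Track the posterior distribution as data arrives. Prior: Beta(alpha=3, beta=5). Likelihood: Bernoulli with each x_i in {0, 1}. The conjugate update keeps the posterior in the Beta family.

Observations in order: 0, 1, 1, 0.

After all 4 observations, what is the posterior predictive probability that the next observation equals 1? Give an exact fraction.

5/12

obs 1: x=0 → posterior Beta(3, 6)
obs 2: x=1 → posterior Beta(4, 6)
obs 3: x=1 → posterior Beta(5, 6)
obs 4: x=0 → posterior Beta(5, 7)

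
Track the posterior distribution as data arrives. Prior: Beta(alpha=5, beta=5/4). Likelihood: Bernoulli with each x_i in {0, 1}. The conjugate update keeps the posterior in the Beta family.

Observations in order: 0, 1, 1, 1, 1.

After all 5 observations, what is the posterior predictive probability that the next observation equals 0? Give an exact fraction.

1/5

obs 1: x=0 → posterior Beta(5, 9/4)
obs 2: x=1 → posterior Beta(6, 9/4)
obs 3: x=1 → posterior Beta(7, 9/4)
obs 4: x=1 → posterior Beta(8, 9/4)
obs 5: x=1 → posterior Beta(9, 9/4)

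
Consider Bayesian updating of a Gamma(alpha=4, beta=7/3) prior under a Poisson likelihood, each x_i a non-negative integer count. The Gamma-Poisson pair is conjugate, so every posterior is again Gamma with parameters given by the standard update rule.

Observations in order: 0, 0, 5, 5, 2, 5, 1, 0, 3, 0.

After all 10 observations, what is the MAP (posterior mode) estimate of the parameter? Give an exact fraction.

obs 1: x=0 → posterior Gamma(4, 10/3)
obs 2: x=0 → posterior Gamma(4, 13/3)
obs 3: x=5 → posterior Gamma(9, 16/3)
obs 4: x=5 → posterior Gamma(14, 19/3)
obs 5: x=2 → posterior Gamma(16, 22/3)
obs 6: x=5 → posterior Gamma(21, 25/3)
obs 7: x=1 → posterior Gamma(22, 28/3)
obs 8: x=0 → posterior Gamma(22, 31/3)
obs 9: x=3 → posterior Gamma(25, 34/3)
obs 10: x=0 → posterior Gamma(25, 37/3)

72/37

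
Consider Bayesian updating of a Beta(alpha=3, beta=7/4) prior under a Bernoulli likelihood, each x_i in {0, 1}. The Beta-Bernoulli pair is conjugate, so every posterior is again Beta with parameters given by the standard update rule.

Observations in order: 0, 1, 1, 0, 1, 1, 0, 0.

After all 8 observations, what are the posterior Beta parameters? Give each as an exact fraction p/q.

alpha=7, beta=23/4

obs 1: x=0 → posterior Beta(3, 11/4)
obs 2: x=1 → posterior Beta(4, 11/4)
obs 3: x=1 → posterior Beta(5, 11/4)
obs 4: x=0 → posterior Beta(5, 15/4)
obs 5: x=1 → posterior Beta(6, 15/4)
obs 6: x=1 → posterior Beta(7, 15/4)
obs 7: x=0 → posterior Beta(7, 19/4)
obs 8: x=0 → posterior Beta(7, 23/4)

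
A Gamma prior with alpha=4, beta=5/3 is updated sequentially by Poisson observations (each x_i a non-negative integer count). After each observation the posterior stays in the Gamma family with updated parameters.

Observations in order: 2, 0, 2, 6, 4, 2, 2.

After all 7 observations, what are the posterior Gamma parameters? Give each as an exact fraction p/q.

alpha=22, beta=26/3

obs 1: x=2 → posterior Gamma(6, 8/3)
obs 2: x=0 → posterior Gamma(6, 11/3)
obs 3: x=2 → posterior Gamma(8, 14/3)
obs 4: x=6 → posterior Gamma(14, 17/3)
obs 5: x=4 → posterior Gamma(18, 20/3)
obs 6: x=2 → posterior Gamma(20, 23/3)
obs 7: x=2 → posterior Gamma(22, 26/3)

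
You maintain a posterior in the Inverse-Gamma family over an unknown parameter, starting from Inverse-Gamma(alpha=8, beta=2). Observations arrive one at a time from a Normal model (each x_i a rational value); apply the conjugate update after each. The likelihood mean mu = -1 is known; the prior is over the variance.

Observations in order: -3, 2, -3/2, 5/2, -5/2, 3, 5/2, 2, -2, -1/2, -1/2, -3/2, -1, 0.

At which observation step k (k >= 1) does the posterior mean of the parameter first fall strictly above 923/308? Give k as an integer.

obs 1: x=-3 → posterior Inverse-Gamma(17/2, 4)
obs 2: x=2 → posterior Inverse-Gamma(9, 17/2)
obs 3: x=-3/2 → posterior Inverse-Gamma(19/2, 69/8)
obs 4: x=5/2 → posterior Inverse-Gamma(10, 59/4)
obs 5: x=-5/2 → posterior Inverse-Gamma(21/2, 127/8)
obs 6: x=3 → posterior Inverse-Gamma(11, 191/8)
obs 7: x=5/2 → posterior Inverse-Gamma(23/2, 30)
obs 8: x=2 → posterior Inverse-Gamma(12, 69/2)
obs 9: x=-2 → posterior Inverse-Gamma(25/2, 35)
obs 10: x=-1/2 → posterior Inverse-Gamma(13, 281/8)
obs 11: x=-1/2 → posterior Inverse-Gamma(27/2, 141/4)
obs 12: x=-3/2 → posterior Inverse-Gamma(14, 283/8)
obs 13: x=-1 → posterior Inverse-Gamma(29/2, 283/8)
obs 14: x=0 → posterior Inverse-Gamma(15, 287/8)

k = 8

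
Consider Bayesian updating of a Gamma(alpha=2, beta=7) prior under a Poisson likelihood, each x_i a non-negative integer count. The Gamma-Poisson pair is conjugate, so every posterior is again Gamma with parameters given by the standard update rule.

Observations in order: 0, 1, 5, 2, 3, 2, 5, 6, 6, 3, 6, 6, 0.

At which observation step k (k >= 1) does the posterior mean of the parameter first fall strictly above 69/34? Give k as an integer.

obs 1: x=0 → posterior Gamma(2, 8)
obs 2: x=1 → posterior Gamma(3, 9)
obs 3: x=5 → posterior Gamma(8, 10)
obs 4: x=2 → posterior Gamma(10, 11)
obs 5: x=3 → posterior Gamma(13, 12)
obs 6: x=2 → posterior Gamma(15, 13)
obs 7: x=5 → posterior Gamma(20, 14)
obs 8: x=6 → posterior Gamma(26, 15)
obs 9: x=6 → posterior Gamma(32, 16)
obs 10: x=3 → posterior Gamma(35, 17)
obs 11: x=6 → posterior Gamma(41, 18)
obs 12: x=6 → posterior Gamma(47, 19)
obs 13: x=0 → posterior Gamma(47, 20)

k = 10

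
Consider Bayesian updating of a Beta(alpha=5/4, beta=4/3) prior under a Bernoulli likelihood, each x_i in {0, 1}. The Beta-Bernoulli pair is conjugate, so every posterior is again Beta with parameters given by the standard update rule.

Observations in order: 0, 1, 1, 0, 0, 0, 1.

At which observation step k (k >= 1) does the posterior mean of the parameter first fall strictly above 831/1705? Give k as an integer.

obs 1: x=0 → posterior Beta(5/4, 7/3)
obs 2: x=1 → posterior Beta(9/4, 7/3)
obs 3: x=1 → posterior Beta(13/4, 7/3)
obs 4: x=0 → posterior Beta(13/4, 10/3)
obs 5: x=0 → posterior Beta(13/4, 13/3)
obs 6: x=0 → posterior Beta(13/4, 16/3)
obs 7: x=1 → posterior Beta(17/4, 16/3)

k = 2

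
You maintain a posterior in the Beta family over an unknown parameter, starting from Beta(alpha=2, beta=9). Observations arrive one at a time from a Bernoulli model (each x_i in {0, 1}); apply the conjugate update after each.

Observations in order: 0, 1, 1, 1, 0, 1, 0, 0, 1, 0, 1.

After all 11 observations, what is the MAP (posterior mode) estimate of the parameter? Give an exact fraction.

obs 1: x=0 → posterior Beta(2, 10)
obs 2: x=1 → posterior Beta(3, 10)
obs 3: x=1 → posterior Beta(4, 10)
obs 4: x=1 → posterior Beta(5, 10)
obs 5: x=0 → posterior Beta(5, 11)
obs 6: x=1 → posterior Beta(6, 11)
obs 7: x=0 → posterior Beta(6, 12)
obs 8: x=0 → posterior Beta(6, 13)
obs 9: x=1 → posterior Beta(7, 13)
obs 10: x=0 → posterior Beta(7, 14)
obs 11: x=1 → posterior Beta(8, 14)

7/20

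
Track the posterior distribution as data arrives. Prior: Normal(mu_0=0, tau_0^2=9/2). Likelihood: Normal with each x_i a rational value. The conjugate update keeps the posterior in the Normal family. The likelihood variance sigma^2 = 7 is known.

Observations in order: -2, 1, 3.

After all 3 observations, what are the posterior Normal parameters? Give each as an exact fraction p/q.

obs 1: x=-2 → posterior Normal(-18/23, 63/23)
obs 2: x=1 → posterior Normal(-9/32, 63/32)
obs 3: x=3 → posterior Normal(18/41, 63/41)

mu_0=18/41, tau_0^2=63/41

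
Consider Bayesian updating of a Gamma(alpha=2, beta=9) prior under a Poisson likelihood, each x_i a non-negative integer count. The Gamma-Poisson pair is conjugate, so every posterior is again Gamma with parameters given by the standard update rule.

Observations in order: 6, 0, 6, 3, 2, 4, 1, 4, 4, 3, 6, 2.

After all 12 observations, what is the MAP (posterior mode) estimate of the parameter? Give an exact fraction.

2

obs 1: x=6 → posterior Gamma(8, 10)
obs 2: x=0 → posterior Gamma(8, 11)
obs 3: x=6 → posterior Gamma(14, 12)
obs 4: x=3 → posterior Gamma(17, 13)
obs 5: x=2 → posterior Gamma(19, 14)
obs 6: x=4 → posterior Gamma(23, 15)
obs 7: x=1 → posterior Gamma(24, 16)
obs 8: x=4 → posterior Gamma(28, 17)
obs 9: x=4 → posterior Gamma(32, 18)
obs 10: x=3 → posterior Gamma(35, 19)
obs 11: x=6 → posterior Gamma(41, 20)
obs 12: x=2 → posterior Gamma(43, 21)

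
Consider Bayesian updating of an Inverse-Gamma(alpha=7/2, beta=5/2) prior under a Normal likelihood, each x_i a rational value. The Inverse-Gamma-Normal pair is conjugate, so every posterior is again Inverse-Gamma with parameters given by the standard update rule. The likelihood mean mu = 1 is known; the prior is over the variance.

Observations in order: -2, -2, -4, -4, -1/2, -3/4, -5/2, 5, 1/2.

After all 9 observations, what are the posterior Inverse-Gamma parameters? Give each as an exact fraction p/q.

obs 1: x=-2 → posterior Inverse-Gamma(4, 7)
obs 2: x=-2 → posterior Inverse-Gamma(9/2, 23/2)
obs 3: x=-4 → posterior Inverse-Gamma(5, 24)
obs 4: x=-4 → posterior Inverse-Gamma(11/2, 73/2)
obs 5: x=-1/2 → posterior Inverse-Gamma(6, 301/8)
obs 6: x=-3/4 → posterior Inverse-Gamma(13/2, 1253/32)
obs 7: x=-5/2 → posterior Inverse-Gamma(7, 1449/32)
obs 8: x=5 → posterior Inverse-Gamma(15/2, 1705/32)
obs 9: x=1/2 → posterior Inverse-Gamma(8, 1709/32)

alpha=8, beta=1709/32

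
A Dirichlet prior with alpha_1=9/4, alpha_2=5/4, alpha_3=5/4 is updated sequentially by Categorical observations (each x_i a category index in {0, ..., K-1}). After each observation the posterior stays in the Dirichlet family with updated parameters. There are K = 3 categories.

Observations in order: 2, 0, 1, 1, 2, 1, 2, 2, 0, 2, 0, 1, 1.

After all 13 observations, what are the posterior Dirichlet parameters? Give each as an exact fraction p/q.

alpha_1=21/4, alpha_2=25/4, alpha_3=25/4

obs 1: x=2 → posterior Dirichlet(9/4, 5/4, 9/4)
obs 2: x=0 → posterior Dirichlet(13/4, 5/4, 9/4)
obs 3: x=1 → posterior Dirichlet(13/4, 9/4, 9/4)
obs 4: x=1 → posterior Dirichlet(13/4, 13/4, 9/4)
obs 5: x=2 → posterior Dirichlet(13/4, 13/4, 13/4)
obs 6: x=1 → posterior Dirichlet(13/4, 17/4, 13/4)
obs 7: x=2 → posterior Dirichlet(13/4, 17/4, 17/4)
obs 8: x=2 → posterior Dirichlet(13/4, 17/4, 21/4)
obs 9: x=0 → posterior Dirichlet(17/4, 17/4, 21/4)
obs 10: x=2 → posterior Dirichlet(17/4, 17/4, 25/4)
obs 11: x=0 → posterior Dirichlet(21/4, 17/4, 25/4)
obs 12: x=1 → posterior Dirichlet(21/4, 21/4, 25/4)
obs 13: x=1 → posterior Dirichlet(21/4, 25/4, 25/4)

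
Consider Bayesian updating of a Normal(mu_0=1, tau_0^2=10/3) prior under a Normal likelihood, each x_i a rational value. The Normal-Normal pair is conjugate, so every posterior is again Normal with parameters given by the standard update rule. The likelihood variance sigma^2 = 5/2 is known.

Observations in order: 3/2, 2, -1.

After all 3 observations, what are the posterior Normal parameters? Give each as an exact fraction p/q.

obs 1: x=3/2 → posterior Normal(9/7, 10/7)
obs 2: x=2 → posterior Normal(17/11, 10/11)
obs 3: x=-1 → posterior Normal(13/15, 2/3)

mu_0=13/15, tau_0^2=2/3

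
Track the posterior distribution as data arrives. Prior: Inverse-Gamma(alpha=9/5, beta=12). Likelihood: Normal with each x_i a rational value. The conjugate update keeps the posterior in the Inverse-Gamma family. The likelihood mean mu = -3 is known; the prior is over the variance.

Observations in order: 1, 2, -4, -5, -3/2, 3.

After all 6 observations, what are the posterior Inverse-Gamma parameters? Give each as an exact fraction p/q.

alpha=24/5, beta=433/8

obs 1: x=1 → posterior Inverse-Gamma(23/10, 20)
obs 2: x=2 → posterior Inverse-Gamma(14/5, 65/2)
obs 3: x=-4 → posterior Inverse-Gamma(33/10, 33)
obs 4: x=-5 → posterior Inverse-Gamma(19/5, 35)
obs 5: x=-3/2 → posterior Inverse-Gamma(43/10, 289/8)
obs 6: x=3 → posterior Inverse-Gamma(24/5, 433/8)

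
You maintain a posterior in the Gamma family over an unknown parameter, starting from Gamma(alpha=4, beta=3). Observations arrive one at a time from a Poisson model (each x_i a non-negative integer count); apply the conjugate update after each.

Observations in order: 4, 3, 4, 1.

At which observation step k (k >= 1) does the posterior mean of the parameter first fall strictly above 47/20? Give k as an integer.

obs 1: x=4 → posterior Gamma(8, 4)
obs 2: x=3 → posterior Gamma(11, 5)
obs 3: x=4 → posterior Gamma(15, 6)
obs 4: x=1 → posterior Gamma(16, 7)

k = 3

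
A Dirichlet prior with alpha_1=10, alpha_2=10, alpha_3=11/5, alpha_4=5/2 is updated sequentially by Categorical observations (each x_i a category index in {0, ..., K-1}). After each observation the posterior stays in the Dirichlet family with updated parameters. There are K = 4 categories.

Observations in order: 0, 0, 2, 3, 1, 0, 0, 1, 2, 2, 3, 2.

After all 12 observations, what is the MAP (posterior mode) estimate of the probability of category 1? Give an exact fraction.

110/327

obs 1: x=0 → posterior Dirichlet(11, 10, 11/5, 5/2)
obs 2: x=0 → posterior Dirichlet(12, 10, 11/5, 5/2)
obs 3: x=2 → posterior Dirichlet(12, 10, 16/5, 5/2)
obs 4: x=3 → posterior Dirichlet(12, 10, 16/5, 7/2)
obs 5: x=1 → posterior Dirichlet(12, 11, 16/5, 7/2)
obs 6: x=0 → posterior Dirichlet(13, 11, 16/5, 7/2)
obs 7: x=0 → posterior Dirichlet(14, 11, 16/5, 7/2)
obs 8: x=1 → posterior Dirichlet(14, 12, 16/5, 7/2)
obs 9: x=2 → posterior Dirichlet(14, 12, 21/5, 7/2)
obs 10: x=2 → posterior Dirichlet(14, 12, 26/5, 7/2)
obs 11: x=3 → posterior Dirichlet(14, 12, 26/5, 9/2)
obs 12: x=2 → posterior Dirichlet(14, 12, 31/5, 9/2)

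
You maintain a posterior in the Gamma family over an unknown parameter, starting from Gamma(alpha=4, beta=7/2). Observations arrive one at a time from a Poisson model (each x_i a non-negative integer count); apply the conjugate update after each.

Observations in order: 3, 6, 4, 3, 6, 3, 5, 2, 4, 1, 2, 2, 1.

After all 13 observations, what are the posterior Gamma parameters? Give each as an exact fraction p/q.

alpha=46, beta=33/2

obs 1: x=3 → posterior Gamma(7, 9/2)
obs 2: x=6 → posterior Gamma(13, 11/2)
obs 3: x=4 → posterior Gamma(17, 13/2)
obs 4: x=3 → posterior Gamma(20, 15/2)
obs 5: x=6 → posterior Gamma(26, 17/2)
obs 6: x=3 → posterior Gamma(29, 19/2)
obs 7: x=5 → posterior Gamma(34, 21/2)
obs 8: x=2 → posterior Gamma(36, 23/2)
obs 9: x=4 → posterior Gamma(40, 25/2)
obs 10: x=1 → posterior Gamma(41, 27/2)
obs 11: x=2 → posterior Gamma(43, 29/2)
obs 12: x=2 → posterior Gamma(45, 31/2)
obs 13: x=1 → posterior Gamma(46, 33/2)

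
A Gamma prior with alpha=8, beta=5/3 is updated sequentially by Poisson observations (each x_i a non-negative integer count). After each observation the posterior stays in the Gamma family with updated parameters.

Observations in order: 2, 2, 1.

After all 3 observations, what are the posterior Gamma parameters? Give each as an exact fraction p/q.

obs 1: x=2 → posterior Gamma(10, 8/3)
obs 2: x=2 → posterior Gamma(12, 11/3)
obs 3: x=1 → posterior Gamma(13, 14/3)

alpha=13, beta=14/3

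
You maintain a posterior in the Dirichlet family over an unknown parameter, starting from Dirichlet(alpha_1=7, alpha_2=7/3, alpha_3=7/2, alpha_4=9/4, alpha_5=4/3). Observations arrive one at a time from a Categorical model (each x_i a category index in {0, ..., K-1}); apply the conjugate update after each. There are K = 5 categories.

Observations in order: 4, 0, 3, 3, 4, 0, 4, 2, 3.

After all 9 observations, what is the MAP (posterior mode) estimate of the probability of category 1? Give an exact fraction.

obs 1: x=4 → posterior Dirichlet(7, 7/3, 7/2, 9/4, 7/3)
obs 2: x=0 → posterior Dirichlet(8, 7/3, 7/2, 9/4, 7/3)
obs 3: x=3 → posterior Dirichlet(8, 7/3, 7/2, 13/4, 7/3)
obs 4: x=3 → posterior Dirichlet(8, 7/3, 7/2, 17/4, 7/3)
obs 5: x=4 → posterior Dirichlet(8, 7/3, 7/2, 17/4, 10/3)
obs 6: x=0 → posterior Dirichlet(9, 7/3, 7/2, 17/4, 10/3)
obs 7: x=4 → posterior Dirichlet(9, 7/3, 7/2, 17/4, 13/3)
obs 8: x=2 → posterior Dirichlet(9, 7/3, 9/2, 17/4, 13/3)
obs 9: x=3 → posterior Dirichlet(9, 7/3, 9/2, 21/4, 13/3)

16/245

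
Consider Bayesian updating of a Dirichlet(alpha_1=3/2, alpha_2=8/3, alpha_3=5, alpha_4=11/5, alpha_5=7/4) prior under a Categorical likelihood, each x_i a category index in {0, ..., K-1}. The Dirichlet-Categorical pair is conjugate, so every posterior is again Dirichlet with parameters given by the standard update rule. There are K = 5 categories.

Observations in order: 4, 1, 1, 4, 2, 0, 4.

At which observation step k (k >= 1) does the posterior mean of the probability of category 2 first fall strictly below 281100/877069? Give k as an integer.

obs 1: x=4 → posterior Dirichlet(3/2, 8/3, 5, 11/5, 11/4)
obs 2: x=1 → posterior Dirichlet(3/2, 11/3, 5, 11/5, 11/4)
obs 3: x=1 → posterior Dirichlet(3/2, 14/3, 5, 11/5, 11/4)
obs 4: x=4 → posterior Dirichlet(3/2, 14/3, 5, 11/5, 15/4)
obs 5: x=2 → posterior Dirichlet(3/2, 14/3, 6, 11/5, 15/4)
obs 6: x=0 → posterior Dirichlet(5/2, 14/3, 6, 11/5, 15/4)
obs 7: x=4 → posterior Dirichlet(5/2, 14/3, 6, 11/5, 19/4)

k = 3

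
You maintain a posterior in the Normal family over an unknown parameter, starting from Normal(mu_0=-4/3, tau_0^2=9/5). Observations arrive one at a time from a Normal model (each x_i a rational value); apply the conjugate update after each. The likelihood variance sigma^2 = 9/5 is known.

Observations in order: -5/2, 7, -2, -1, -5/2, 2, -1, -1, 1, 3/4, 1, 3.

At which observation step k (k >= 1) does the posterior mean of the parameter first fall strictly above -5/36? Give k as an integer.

k = 2

obs 1: x=-5/2 → posterior Normal(-23/12, 9/10)
obs 2: x=7 → posterior Normal(19/18, 3/5)
obs 3: x=-2 → posterior Normal(7/24, 9/20)
obs 4: x=-1 → posterior Normal(1/30, 9/25)
obs 5: x=-5/2 → posterior Normal(-7/18, 3/10)
obs 6: x=2 → posterior Normal(-1/21, 9/35)
obs 7: x=-1 → posterior Normal(-1/6, 9/40)
obs 8: x=-1 → posterior Normal(-7/27, 1/5)
obs 9: x=1 → posterior Normal(-2/15, 9/50)
obs 10: x=3/4 → posterior Normal(-7/132, 9/55)
obs 11: x=1 → posterior Normal(5/144, 3/20)
obs 12: x=3 → posterior Normal(41/156, 9/65)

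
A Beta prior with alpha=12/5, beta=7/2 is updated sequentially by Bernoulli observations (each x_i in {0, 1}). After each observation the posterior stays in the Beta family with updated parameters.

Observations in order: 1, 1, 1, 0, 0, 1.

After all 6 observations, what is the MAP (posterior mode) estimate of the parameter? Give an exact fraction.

6/11

obs 1: x=1 → posterior Beta(17/5, 7/2)
obs 2: x=1 → posterior Beta(22/5, 7/2)
obs 3: x=1 → posterior Beta(27/5, 7/2)
obs 4: x=0 → posterior Beta(27/5, 9/2)
obs 5: x=0 → posterior Beta(27/5, 11/2)
obs 6: x=1 → posterior Beta(32/5, 11/2)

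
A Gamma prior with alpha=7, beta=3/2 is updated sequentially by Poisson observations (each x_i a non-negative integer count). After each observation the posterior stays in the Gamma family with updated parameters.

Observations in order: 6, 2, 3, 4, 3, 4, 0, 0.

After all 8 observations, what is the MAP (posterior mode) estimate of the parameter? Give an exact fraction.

56/19

obs 1: x=6 → posterior Gamma(13, 5/2)
obs 2: x=2 → posterior Gamma(15, 7/2)
obs 3: x=3 → posterior Gamma(18, 9/2)
obs 4: x=4 → posterior Gamma(22, 11/2)
obs 5: x=3 → posterior Gamma(25, 13/2)
obs 6: x=4 → posterior Gamma(29, 15/2)
obs 7: x=0 → posterior Gamma(29, 17/2)
obs 8: x=0 → posterior Gamma(29, 19/2)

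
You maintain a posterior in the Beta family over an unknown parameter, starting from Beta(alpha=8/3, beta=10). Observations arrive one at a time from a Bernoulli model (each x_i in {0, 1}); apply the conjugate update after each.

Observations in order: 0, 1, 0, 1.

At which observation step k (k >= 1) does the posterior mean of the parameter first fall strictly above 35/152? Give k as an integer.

k = 2

obs 1: x=0 → posterior Beta(8/3, 11)
obs 2: x=1 → posterior Beta(11/3, 11)
obs 3: x=0 → posterior Beta(11/3, 12)
obs 4: x=1 → posterior Beta(14/3, 12)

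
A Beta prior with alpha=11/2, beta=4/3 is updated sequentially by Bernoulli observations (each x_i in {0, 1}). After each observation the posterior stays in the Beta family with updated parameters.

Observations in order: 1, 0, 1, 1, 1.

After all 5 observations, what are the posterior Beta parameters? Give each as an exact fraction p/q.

alpha=19/2, beta=7/3

obs 1: x=1 → posterior Beta(13/2, 4/3)
obs 2: x=0 → posterior Beta(13/2, 7/3)
obs 3: x=1 → posterior Beta(15/2, 7/3)
obs 4: x=1 → posterior Beta(17/2, 7/3)
obs 5: x=1 → posterior Beta(19/2, 7/3)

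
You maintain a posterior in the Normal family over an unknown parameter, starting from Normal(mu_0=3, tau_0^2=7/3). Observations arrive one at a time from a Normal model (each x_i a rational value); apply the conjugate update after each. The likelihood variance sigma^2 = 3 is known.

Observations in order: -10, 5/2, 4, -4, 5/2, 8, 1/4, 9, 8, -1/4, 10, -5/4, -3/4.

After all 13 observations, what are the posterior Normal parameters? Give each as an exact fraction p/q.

mu_0=223/100, tau_0^2=21/100

obs 1: x=-10 → posterior Normal(-43/16, 21/16)
obs 2: x=5/2 → posterior Normal(-51/46, 21/23)
obs 3: x=4 → posterior Normal(1/12, 7/10)
obs 4: x=-4 → posterior Normal(-51/74, 21/37)
obs 5: x=5/2 → posterior Normal(-2/11, 21/44)
obs 6: x=8 → posterior Normal(16/17, 7/17)
obs 7: x=1/4 → posterior Normal(199/232, 21/58)
obs 8: x=9 → posterior Normal(451/260, 21/65)
obs 9: x=8 → posterior Normal(75/32, 7/24)
obs 10: x=-1/4 → posterior Normal(167/79, 21/79)
obs 11: x=10 → posterior Normal(237/86, 21/86)
obs 12: x=-5/4 → posterior Normal(913/372, 7/31)
obs 13: x=-3/4 → posterior Normal(223/100, 21/100)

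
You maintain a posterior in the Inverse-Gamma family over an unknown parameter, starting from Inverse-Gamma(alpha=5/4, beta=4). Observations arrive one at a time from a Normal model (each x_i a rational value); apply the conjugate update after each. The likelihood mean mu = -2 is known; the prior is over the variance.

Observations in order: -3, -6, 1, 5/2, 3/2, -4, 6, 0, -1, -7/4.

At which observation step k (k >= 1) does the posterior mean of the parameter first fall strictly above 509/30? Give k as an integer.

k = 7

obs 1: x=-3 → posterior Inverse-Gamma(7/4, 9/2)
obs 2: x=-6 → posterior Inverse-Gamma(9/4, 25/2)
obs 3: x=1 → posterior Inverse-Gamma(11/4, 17)
obs 4: x=5/2 → posterior Inverse-Gamma(13/4, 217/8)
obs 5: x=3/2 → posterior Inverse-Gamma(15/4, 133/4)
obs 6: x=-4 → posterior Inverse-Gamma(17/4, 141/4)
obs 7: x=6 → posterior Inverse-Gamma(19/4, 269/4)
obs 8: x=0 → posterior Inverse-Gamma(21/4, 277/4)
obs 9: x=-1 → posterior Inverse-Gamma(23/4, 279/4)
obs 10: x=-7/4 → posterior Inverse-Gamma(25/4, 2233/32)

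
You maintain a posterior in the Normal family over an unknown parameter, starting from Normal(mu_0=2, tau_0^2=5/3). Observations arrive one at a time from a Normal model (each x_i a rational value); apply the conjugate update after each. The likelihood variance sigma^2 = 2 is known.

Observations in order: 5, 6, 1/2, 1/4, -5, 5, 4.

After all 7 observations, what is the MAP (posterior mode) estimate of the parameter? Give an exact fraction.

363/164

obs 1: x=5 → posterior Normal(37/11, 10/11)
obs 2: x=6 → posterior Normal(67/16, 5/8)
obs 3: x=1/2 → posterior Normal(139/42, 10/21)
obs 4: x=1/4 → posterior Normal(283/104, 5/13)
obs 5: x=-5 → posterior Normal(183/124, 10/31)
obs 6: x=5 → posterior Normal(283/144, 5/18)
obs 7: x=4 → posterior Normal(363/164, 10/41)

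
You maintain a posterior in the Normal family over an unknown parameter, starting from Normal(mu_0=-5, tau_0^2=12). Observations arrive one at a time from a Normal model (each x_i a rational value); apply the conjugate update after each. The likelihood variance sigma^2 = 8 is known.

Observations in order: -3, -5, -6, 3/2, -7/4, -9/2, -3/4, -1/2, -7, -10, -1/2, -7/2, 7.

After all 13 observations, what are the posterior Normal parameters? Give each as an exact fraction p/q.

mu_0=-112/41, tau_0^2=24/41

obs 1: x=-3 → posterior Normal(-19/5, 24/5)
obs 2: x=-5 → posterior Normal(-17/4, 3)
obs 3: x=-6 → posterior Normal(-52/11, 24/11)
obs 4: x=3/2 → posterior Normal(-95/28, 12/7)
obs 5: x=-7/4 → posterior Normal(-211/68, 24/17)
obs 6: x=-9/2 → posterior Normal(-53/16, 6/5)
obs 7: x=-3/4 → posterior Normal(-137/46, 24/23)
obs 8: x=-1/2 → posterior Normal(-35/13, 12/13)
obs 9: x=-7 → posterior Normal(-91/29, 24/29)
obs 10: x=-10 → posterior Normal(-121/32, 3/4)
obs 11: x=-1/2 → posterior Normal(-7/2, 24/35)
obs 12: x=-7/2 → posterior Normal(-7/2, 12/19)
obs 13: x=7 → posterior Normal(-112/41, 24/41)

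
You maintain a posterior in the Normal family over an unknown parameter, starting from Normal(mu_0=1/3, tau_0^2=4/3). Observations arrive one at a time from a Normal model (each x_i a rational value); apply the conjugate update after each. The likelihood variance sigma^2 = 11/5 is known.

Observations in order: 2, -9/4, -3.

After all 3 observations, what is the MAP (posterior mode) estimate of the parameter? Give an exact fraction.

obs 1: x=2 → posterior Normal(51/53, 44/53)
obs 2: x=-9/4 → posterior Normal(6/73, 44/73)
obs 3: x=-3 → posterior Normal(-18/31, 44/93)

-18/31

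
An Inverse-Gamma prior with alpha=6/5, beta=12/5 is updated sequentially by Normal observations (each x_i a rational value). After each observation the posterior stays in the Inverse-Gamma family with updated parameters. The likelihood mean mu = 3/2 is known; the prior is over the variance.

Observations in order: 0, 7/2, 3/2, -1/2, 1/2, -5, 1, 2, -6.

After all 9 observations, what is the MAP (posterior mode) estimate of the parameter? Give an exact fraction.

obs 1: x=0 → posterior Inverse-Gamma(17/10, 141/40)
obs 2: x=7/2 → posterior Inverse-Gamma(11/5, 221/40)
obs 3: x=3/2 → posterior Inverse-Gamma(27/10, 221/40)
obs 4: x=-1/2 → posterior Inverse-Gamma(16/5, 301/40)
obs 5: x=1/2 → posterior Inverse-Gamma(37/10, 321/40)
obs 6: x=-5 → posterior Inverse-Gamma(21/5, 583/20)
obs 7: x=1 → posterior Inverse-Gamma(47/10, 1171/40)
obs 8: x=2 → posterior Inverse-Gamma(26/5, 147/5)
obs 9: x=-6 → posterior Inverse-Gamma(57/10, 2301/40)

2301/268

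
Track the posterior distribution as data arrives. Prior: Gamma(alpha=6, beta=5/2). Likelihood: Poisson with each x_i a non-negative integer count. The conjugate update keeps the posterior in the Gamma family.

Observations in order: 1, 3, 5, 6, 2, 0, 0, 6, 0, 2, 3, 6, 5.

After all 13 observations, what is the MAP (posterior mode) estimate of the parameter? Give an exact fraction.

88/31

obs 1: x=1 → posterior Gamma(7, 7/2)
obs 2: x=3 → posterior Gamma(10, 9/2)
obs 3: x=5 → posterior Gamma(15, 11/2)
obs 4: x=6 → posterior Gamma(21, 13/2)
obs 5: x=2 → posterior Gamma(23, 15/2)
obs 6: x=0 → posterior Gamma(23, 17/2)
obs 7: x=0 → posterior Gamma(23, 19/2)
obs 8: x=6 → posterior Gamma(29, 21/2)
obs 9: x=0 → posterior Gamma(29, 23/2)
obs 10: x=2 → posterior Gamma(31, 25/2)
obs 11: x=3 → posterior Gamma(34, 27/2)
obs 12: x=6 → posterior Gamma(40, 29/2)
obs 13: x=5 → posterior Gamma(45, 31/2)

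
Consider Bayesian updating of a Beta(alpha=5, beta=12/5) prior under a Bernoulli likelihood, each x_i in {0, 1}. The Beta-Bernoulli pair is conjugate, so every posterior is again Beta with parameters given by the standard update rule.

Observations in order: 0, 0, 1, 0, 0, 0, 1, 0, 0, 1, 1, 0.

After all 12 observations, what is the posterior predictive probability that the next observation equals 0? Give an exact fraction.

52/97

obs 1: x=0 → posterior Beta(5, 17/5)
obs 2: x=0 → posterior Beta(5, 22/5)
obs 3: x=1 → posterior Beta(6, 22/5)
obs 4: x=0 → posterior Beta(6, 27/5)
obs 5: x=0 → posterior Beta(6, 32/5)
obs 6: x=0 → posterior Beta(6, 37/5)
obs 7: x=1 → posterior Beta(7, 37/5)
obs 8: x=0 → posterior Beta(7, 42/5)
obs 9: x=0 → posterior Beta(7, 47/5)
obs 10: x=1 → posterior Beta(8, 47/5)
obs 11: x=1 → posterior Beta(9, 47/5)
obs 12: x=0 → posterior Beta(9, 52/5)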